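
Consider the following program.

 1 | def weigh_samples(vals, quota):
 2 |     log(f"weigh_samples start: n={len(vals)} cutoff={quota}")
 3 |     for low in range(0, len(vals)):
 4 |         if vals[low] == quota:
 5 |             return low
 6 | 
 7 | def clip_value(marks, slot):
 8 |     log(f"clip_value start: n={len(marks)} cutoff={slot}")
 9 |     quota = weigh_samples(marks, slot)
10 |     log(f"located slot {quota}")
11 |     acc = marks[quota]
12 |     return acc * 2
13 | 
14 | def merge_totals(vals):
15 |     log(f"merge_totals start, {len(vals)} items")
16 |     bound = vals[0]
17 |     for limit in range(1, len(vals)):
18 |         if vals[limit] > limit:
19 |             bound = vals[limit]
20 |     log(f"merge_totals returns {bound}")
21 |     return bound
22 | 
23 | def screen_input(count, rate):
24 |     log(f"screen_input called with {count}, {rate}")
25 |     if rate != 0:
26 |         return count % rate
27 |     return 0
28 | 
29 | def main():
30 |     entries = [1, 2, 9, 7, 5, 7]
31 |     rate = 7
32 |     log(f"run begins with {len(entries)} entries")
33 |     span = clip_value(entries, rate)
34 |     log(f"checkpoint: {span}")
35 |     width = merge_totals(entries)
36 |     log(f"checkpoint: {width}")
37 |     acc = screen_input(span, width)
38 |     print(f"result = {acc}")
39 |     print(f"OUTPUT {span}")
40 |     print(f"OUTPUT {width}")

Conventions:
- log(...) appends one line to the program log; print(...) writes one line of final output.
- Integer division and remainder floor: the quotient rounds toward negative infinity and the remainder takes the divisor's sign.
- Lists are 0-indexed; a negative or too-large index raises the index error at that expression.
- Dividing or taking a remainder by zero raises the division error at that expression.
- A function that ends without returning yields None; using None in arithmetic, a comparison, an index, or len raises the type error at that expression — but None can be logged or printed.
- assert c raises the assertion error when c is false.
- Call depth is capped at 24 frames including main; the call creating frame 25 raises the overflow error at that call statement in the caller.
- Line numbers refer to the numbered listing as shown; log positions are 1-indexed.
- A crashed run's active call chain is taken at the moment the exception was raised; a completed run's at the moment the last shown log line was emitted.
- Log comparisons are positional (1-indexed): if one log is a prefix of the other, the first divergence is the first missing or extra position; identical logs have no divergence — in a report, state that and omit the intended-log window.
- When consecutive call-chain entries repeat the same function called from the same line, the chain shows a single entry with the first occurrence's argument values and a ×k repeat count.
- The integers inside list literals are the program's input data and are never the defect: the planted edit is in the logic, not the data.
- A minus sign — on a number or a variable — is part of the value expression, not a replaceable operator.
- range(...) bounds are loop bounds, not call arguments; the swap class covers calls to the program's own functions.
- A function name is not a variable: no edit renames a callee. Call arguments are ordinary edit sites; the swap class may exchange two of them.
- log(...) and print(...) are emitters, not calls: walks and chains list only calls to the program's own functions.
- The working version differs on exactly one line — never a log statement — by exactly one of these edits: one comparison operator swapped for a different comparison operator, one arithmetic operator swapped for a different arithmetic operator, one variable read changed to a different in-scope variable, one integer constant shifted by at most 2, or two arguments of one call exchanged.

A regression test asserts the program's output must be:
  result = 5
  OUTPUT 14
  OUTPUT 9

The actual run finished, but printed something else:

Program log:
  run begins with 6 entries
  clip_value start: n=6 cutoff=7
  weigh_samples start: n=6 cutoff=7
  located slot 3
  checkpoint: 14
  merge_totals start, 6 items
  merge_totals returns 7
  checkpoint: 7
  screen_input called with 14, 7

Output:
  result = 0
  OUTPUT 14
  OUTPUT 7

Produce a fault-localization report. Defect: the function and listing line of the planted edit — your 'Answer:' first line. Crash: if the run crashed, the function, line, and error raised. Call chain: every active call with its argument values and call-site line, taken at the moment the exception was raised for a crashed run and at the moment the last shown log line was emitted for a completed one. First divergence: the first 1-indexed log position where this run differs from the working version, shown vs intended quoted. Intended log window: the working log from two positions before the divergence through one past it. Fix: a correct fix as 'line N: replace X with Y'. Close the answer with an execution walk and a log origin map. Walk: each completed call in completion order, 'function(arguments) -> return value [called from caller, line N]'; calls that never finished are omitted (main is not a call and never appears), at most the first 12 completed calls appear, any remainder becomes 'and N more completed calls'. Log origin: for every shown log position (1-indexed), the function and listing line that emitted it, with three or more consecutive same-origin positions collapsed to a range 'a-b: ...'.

Answer: the defect is in merge_totals at line 18.
Core observation: Position 7 is the first bad log line: 'merge_totals returns 7' should read 'merge_totals returns 9'.
Call chain: main -> screen_input(14, 7) (called at line 37).
First divergence: position 7 — shown 'merge_totals returns 7', intended 'merge_totals returns 9'.
Intended log window:
  5: checkpoint: 14
  6: merge_totals start, 6 items
  7: merge_totals returns 9
  8: checkpoint: 9
Execution walk:
  weigh_samples([1, 2, 9, 7, 5, 7], 7) -> 3  [called from clip_value, line 9]
  clip_value([1, 2, 9, 7, 5, 7], 7) -> 14  [called from main, line 33]
  merge_totals([1, 2, 9, 7, 5, 7]) -> 7  [called from main, line 35]
  screen_input(14, 7) -> 0  [called from main, line 37]
Log line origins:
  1: emitted by main (line 32)
  2: emitted by clip_value (line 8)
  3: emitted by weigh_samples (line 2)
  4: emitted by clip_value (line 10)
  5: emitted by main (line 34)
  6: emitted by merge_totals (line 15)
  7: emitted by merge_totals (line 20)
  8: emitted by main (line 36)
  9: emitted by screen_input (line 24)
A correct fix: line 18: replace `vals[limit] > limit` with `vals[limit] > bound`.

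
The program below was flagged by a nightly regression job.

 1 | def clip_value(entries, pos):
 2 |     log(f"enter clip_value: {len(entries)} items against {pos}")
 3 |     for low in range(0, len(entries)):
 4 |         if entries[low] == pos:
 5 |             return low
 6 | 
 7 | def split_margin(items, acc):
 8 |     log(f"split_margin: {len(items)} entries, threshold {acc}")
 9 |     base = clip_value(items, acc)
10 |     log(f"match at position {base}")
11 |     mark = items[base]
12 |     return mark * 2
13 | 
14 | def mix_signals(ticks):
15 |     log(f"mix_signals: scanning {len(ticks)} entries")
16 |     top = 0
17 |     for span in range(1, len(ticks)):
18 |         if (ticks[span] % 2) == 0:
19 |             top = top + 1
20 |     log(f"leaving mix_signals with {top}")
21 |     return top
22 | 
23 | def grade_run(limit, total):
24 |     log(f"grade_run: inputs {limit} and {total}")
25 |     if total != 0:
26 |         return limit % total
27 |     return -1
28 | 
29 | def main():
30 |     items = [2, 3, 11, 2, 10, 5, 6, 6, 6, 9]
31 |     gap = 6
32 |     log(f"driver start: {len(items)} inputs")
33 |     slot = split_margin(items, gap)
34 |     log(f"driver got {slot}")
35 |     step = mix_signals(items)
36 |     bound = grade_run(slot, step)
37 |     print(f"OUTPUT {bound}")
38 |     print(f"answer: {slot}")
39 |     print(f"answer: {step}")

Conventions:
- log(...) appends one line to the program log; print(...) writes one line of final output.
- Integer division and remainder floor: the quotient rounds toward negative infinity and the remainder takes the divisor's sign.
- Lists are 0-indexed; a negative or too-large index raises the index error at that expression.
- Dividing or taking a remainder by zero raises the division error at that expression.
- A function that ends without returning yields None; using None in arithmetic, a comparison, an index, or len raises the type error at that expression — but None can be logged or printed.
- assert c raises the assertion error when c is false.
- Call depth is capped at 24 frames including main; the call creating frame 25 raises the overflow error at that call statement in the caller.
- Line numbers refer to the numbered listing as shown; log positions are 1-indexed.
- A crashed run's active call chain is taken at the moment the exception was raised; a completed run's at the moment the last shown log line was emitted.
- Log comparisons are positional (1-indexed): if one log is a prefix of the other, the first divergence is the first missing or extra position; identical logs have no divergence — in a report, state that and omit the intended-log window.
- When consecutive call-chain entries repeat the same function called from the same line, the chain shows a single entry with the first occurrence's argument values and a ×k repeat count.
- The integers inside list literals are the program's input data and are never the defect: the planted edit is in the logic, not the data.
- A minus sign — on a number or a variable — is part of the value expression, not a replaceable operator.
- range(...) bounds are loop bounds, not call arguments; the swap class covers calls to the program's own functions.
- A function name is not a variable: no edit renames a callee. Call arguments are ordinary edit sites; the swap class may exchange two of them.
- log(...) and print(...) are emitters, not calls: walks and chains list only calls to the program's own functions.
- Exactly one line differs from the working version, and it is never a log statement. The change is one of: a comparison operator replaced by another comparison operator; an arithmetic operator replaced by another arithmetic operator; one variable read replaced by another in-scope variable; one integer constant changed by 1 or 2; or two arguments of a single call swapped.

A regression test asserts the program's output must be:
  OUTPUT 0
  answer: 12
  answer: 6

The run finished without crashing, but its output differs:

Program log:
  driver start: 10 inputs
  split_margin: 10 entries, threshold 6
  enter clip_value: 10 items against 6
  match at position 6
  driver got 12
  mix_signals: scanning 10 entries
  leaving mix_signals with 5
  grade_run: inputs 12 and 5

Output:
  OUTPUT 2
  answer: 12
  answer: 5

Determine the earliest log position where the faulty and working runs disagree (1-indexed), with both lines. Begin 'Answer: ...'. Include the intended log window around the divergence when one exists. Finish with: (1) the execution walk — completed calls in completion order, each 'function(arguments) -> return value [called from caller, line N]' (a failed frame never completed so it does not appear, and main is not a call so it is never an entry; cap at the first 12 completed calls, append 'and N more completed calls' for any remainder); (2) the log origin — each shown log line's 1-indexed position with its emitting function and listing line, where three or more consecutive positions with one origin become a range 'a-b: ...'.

Answer: position 7; shown 'leaving mix_signals with 5' vs intended 'leaving mix_signals with 6'.
Intended log window:
  5: driver got 12
  6: mix_signals: scanning 10 entries
  7: leaving mix_signals with 6
  8: grade_run: inputs 12 and 6
Execution walk:
  clip_value([2, 3, 11, 2, 10, 5, 6, 6, 6, 9], 6) -> 6  [called from split_margin, line 9]
  split_margin([2, 3, 11, 2, 10, 5, 6, 6, 6, 9], 6) -> 12  [called from main, line 33]
  mix_signals([2, 3, 11, 2, 10, 5, 6, 6, 6, 9]) -> 5  [called from main, line 35]
  grade_run(12, 5) -> 2  [called from main, line 36]
Log line origins:
  1 — main, line 32
  2 — split_margin, line 8
  3 — clip_value, line 2
  4 — split_margin, line 10
  5 — main, line 34
  6 — mix_signals, line 15
  7 — mix_signals, line 20
  8 — grade_run, line 24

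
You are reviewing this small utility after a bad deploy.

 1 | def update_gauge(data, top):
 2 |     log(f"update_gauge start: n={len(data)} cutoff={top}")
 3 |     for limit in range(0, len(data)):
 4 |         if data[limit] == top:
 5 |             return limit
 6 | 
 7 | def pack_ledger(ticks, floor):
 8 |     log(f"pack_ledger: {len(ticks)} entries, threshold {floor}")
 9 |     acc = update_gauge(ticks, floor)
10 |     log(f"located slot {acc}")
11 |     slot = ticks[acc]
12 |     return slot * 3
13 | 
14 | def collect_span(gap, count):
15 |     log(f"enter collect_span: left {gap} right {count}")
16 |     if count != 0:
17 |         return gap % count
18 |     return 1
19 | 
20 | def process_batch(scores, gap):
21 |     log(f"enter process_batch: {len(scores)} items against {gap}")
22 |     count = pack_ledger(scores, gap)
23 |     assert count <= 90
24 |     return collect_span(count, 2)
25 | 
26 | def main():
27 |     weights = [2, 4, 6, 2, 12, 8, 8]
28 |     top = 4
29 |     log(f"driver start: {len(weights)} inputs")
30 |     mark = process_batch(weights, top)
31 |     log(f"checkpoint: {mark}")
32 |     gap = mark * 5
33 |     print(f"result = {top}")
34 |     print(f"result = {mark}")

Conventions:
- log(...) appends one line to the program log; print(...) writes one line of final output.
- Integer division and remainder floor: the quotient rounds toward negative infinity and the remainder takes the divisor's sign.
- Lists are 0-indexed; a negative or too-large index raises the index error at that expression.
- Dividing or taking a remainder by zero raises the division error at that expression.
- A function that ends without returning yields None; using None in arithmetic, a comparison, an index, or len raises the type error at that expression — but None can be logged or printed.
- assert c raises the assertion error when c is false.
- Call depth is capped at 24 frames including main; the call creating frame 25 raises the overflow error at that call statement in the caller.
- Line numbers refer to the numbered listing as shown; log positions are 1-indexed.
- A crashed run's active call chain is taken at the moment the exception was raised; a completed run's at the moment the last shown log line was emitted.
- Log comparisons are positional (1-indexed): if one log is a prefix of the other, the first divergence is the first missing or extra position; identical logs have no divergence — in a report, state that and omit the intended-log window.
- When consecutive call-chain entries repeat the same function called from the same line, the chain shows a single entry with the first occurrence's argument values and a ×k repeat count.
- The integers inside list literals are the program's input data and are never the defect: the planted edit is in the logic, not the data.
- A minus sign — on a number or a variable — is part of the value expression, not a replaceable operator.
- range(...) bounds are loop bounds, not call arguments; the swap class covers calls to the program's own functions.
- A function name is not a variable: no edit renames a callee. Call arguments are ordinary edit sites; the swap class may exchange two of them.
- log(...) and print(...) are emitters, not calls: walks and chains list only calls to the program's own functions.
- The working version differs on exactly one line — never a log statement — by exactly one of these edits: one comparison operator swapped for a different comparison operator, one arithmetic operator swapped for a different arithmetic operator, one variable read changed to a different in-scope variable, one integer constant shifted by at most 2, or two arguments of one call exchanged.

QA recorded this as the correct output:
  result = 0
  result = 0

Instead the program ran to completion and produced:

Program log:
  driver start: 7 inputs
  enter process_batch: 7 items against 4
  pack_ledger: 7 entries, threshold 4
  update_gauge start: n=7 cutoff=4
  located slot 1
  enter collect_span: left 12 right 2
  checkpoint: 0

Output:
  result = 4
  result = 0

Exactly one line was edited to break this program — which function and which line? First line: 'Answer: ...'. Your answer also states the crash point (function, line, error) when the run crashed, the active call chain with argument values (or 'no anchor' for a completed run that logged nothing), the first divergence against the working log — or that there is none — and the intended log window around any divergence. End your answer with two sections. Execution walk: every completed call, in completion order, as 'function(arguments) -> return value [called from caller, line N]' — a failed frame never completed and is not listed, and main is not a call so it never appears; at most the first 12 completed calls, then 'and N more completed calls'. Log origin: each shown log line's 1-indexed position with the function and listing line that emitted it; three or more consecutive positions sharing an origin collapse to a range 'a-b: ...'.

Answer: the defect is in main at line 33.
Core observation: Every logged value matches the working version; the printed result is what differs.
Call chain: main.
First divergence: none; the two logs match at every position.
Execution walk:
  update_gauge([2, 4, 6, 2, 12, 8, 8], 4) -> 1  [called from pack_ledger, line 9]
  pack_ledger([2, 4, 6, 2, 12, 8, 8], 4) -> 12  [called from process_batch, line 22]
  collect_span(12, 2) -> 0  [called from process_batch, line 24]
  process_batch([2, 4, 6, 2, 12, 8, 8], 4) -> 0  [called from main, line 30]
Log origins:
  1: logged in main at line 29
  2: logged in process_batch at line 21
  3: logged in pack_ledger at line 8
  4: logged in update_gauge at line 2
  5: logged in pack_ledger at line 10
  6: logged in collect_span at line 15
  7: logged in main at line 31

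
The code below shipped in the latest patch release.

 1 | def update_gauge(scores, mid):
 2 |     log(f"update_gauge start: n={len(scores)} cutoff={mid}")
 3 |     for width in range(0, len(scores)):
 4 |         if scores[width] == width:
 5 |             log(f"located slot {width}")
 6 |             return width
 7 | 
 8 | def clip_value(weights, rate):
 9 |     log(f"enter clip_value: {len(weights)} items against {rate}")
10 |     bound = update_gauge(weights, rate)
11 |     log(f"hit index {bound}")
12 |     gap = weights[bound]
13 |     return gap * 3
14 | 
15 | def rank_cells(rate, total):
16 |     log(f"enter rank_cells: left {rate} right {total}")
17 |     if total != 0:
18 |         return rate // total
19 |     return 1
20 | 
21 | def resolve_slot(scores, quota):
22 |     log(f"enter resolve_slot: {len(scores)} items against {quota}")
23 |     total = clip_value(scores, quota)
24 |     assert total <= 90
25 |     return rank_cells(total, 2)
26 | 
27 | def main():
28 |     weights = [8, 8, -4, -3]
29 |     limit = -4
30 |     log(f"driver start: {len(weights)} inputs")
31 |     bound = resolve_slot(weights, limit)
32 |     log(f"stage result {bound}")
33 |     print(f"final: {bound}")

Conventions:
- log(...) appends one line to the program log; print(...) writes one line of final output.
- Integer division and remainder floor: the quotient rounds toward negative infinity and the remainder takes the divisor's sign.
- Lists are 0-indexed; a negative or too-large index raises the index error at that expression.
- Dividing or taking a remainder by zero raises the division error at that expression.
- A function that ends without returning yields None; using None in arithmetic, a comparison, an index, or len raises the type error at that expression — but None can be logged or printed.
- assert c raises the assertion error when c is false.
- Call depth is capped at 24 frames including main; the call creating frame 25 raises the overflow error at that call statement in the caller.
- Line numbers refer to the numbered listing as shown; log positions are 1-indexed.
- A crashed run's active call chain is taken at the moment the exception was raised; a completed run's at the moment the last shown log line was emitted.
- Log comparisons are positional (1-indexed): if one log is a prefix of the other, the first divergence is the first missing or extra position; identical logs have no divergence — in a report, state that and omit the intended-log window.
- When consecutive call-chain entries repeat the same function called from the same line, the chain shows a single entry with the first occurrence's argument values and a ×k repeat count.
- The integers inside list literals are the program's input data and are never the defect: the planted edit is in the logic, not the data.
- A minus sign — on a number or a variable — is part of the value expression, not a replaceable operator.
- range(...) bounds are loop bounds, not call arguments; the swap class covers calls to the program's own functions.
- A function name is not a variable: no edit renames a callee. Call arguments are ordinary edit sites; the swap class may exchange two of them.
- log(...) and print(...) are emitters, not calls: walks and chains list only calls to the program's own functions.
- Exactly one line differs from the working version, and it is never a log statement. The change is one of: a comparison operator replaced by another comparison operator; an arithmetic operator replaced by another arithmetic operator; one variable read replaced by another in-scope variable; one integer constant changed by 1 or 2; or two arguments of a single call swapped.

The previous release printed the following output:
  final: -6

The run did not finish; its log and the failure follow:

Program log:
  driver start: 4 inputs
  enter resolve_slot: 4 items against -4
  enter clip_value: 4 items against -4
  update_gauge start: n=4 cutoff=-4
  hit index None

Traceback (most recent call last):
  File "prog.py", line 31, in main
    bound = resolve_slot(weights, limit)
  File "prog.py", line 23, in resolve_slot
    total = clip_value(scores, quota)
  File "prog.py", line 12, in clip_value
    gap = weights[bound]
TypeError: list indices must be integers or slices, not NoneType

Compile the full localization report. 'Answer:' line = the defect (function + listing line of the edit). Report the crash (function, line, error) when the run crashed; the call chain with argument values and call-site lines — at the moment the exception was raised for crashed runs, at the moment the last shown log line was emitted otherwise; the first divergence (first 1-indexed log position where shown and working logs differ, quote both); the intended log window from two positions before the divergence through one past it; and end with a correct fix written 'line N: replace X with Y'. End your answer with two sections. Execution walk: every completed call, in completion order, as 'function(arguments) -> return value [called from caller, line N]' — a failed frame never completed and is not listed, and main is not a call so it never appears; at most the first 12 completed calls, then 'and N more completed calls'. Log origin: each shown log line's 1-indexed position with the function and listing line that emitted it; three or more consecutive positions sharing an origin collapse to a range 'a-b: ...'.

Answer: the defect is in update_gauge at line 4.
Key observation: The earliest visible damage is log position 5 — 'hit index None' rather than the intended 'located slot 2'.
Crash: clip_value, line 12, TypeError.
Call chain: main -> resolve_slot([8, 8, -4, -3], -4) (called at line 31) -> clip_value([8, 8, -4, -3], -4) (called at line 23).
First divergence: position 5 — shown 'hit index None', intended 'located slot 2'.
Intended log window:
  3: enter clip_value: 4 items against -4
  4: update_gauge start: n=4 cutoff=-4
  5: located slot 2
  6: hit index 2
Execution walk:
  update_gauge([8, 8, -4, -3], -4) -> None  [called from clip_value, line 10]
Log origins:
  1: from main, line 30
  2: from resolve_slot, line 22
  3: from clip_value, line 9
  4: from update_gauge, line 2
  5: from clip_value, line 11
A correct fix: line 4: replace `scores[width] == width` with `scores[width] == mid`.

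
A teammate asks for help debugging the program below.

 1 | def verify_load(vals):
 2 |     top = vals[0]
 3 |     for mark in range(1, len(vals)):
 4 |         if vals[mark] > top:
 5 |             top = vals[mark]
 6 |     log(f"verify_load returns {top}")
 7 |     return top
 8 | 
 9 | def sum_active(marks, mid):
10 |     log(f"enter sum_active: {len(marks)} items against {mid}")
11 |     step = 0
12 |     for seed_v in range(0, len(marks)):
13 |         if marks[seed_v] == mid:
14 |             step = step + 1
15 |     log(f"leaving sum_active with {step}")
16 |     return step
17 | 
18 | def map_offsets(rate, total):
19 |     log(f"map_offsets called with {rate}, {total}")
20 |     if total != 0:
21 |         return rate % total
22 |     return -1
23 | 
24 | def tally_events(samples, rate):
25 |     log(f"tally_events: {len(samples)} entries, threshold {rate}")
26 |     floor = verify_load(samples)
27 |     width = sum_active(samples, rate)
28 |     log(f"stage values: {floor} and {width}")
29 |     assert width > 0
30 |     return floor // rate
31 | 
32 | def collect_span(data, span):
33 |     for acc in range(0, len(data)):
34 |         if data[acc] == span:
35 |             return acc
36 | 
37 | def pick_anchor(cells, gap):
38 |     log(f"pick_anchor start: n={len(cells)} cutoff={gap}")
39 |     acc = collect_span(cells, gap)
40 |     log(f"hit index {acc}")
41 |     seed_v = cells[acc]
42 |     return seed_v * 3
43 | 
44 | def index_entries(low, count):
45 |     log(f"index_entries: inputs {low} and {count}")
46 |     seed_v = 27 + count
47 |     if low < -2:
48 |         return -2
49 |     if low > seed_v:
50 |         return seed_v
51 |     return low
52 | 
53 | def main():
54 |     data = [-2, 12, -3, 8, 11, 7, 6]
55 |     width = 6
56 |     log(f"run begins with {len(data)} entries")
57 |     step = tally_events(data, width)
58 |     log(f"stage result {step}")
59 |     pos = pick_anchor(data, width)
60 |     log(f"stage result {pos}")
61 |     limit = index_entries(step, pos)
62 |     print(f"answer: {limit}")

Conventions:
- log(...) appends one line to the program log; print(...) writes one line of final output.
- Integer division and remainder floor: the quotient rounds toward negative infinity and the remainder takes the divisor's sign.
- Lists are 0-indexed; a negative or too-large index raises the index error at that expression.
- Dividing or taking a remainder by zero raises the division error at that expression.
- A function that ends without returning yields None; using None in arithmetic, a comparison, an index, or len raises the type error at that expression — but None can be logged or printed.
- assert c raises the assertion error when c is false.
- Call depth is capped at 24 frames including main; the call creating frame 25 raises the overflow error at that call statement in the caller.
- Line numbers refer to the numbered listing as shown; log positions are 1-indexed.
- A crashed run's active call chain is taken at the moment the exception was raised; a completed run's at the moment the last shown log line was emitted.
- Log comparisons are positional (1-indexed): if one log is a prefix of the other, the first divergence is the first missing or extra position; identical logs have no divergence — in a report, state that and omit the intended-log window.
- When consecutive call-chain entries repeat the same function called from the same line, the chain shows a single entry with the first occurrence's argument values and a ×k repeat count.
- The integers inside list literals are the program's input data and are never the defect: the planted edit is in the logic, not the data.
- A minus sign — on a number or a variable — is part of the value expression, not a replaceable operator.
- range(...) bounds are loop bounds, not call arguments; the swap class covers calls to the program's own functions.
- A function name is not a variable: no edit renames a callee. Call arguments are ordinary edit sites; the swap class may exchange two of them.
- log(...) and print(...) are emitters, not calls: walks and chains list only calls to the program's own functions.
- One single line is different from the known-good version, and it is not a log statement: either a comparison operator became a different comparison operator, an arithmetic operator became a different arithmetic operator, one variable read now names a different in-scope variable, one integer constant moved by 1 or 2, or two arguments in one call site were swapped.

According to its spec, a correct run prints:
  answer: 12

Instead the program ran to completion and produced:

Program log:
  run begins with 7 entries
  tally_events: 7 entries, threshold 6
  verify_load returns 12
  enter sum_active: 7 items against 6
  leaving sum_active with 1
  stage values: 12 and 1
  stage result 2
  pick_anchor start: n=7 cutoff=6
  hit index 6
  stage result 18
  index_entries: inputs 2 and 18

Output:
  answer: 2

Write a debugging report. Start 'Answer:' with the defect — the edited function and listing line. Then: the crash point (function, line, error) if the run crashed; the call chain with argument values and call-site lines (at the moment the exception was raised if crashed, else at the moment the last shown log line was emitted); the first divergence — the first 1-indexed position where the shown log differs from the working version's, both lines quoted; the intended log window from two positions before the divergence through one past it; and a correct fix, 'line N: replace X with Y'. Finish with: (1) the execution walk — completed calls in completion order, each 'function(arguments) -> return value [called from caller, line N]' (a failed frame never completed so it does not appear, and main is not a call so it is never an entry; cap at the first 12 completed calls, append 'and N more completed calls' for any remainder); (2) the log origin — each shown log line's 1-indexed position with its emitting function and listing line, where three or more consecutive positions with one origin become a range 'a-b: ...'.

Answer: the defect is in tally_events at line 30.
Key observation: At log position 7 the runs split — shown 'stage result 2', but the working version logs 'stage result 12'.
Call chain: main -> index_entries(2, 18) (called at line 61).
First divergence: position 7; shown 'stage result 2' vs intended 'stage result 12'.
Intended log window:
  5: leaving sum_active with 1
  6: stage values: 12 and 1
  7: stage result 12
  8: pick_anchor start: n=7 cutoff=6
Execution walk:
  verify_load([-2, 12, -3, 8, 11, 7, 6]) -> 12  [called from tally_events, line 26]
  sum_active([-2, 12, -3, 8, 11, 7, 6], 6) -> 1  [called from tally_events, line 27]
  tally_events([-2, 12, -3, 8, 11, 7, 6], 6) -> 2  [called from main, line 57]
  collect_span([-2, 12, -3, 8, 11, 7, 6], 6) -> 6  [called from pick_anchor, line 39]
  pick_anchor([-2, 12, -3, 8, 11, 7, 6], 6) -> 18  [called from main, line 59]
  index_entries(2, 18) -> 2  [called from main, line 61]
Log line origins:
  1: emitted by main (line 56)
  2: emitted by tally_events (line 25)
  3: emitted by verify_load (line 6)
  4: emitted by sum_active (line 10)
  5: emitted by sum_active (line 15)
  6: emitted by tally_events (line 28)
  7: emitted by main (line 58)
  8: emitted by pick_anchor (line 38)
  9: emitted by pick_anchor (line 40)
  10: emitted by main (line 60)
  11: emitted by index_entries (line 45)
A correct fix: line 30: replace `rate` with `width`.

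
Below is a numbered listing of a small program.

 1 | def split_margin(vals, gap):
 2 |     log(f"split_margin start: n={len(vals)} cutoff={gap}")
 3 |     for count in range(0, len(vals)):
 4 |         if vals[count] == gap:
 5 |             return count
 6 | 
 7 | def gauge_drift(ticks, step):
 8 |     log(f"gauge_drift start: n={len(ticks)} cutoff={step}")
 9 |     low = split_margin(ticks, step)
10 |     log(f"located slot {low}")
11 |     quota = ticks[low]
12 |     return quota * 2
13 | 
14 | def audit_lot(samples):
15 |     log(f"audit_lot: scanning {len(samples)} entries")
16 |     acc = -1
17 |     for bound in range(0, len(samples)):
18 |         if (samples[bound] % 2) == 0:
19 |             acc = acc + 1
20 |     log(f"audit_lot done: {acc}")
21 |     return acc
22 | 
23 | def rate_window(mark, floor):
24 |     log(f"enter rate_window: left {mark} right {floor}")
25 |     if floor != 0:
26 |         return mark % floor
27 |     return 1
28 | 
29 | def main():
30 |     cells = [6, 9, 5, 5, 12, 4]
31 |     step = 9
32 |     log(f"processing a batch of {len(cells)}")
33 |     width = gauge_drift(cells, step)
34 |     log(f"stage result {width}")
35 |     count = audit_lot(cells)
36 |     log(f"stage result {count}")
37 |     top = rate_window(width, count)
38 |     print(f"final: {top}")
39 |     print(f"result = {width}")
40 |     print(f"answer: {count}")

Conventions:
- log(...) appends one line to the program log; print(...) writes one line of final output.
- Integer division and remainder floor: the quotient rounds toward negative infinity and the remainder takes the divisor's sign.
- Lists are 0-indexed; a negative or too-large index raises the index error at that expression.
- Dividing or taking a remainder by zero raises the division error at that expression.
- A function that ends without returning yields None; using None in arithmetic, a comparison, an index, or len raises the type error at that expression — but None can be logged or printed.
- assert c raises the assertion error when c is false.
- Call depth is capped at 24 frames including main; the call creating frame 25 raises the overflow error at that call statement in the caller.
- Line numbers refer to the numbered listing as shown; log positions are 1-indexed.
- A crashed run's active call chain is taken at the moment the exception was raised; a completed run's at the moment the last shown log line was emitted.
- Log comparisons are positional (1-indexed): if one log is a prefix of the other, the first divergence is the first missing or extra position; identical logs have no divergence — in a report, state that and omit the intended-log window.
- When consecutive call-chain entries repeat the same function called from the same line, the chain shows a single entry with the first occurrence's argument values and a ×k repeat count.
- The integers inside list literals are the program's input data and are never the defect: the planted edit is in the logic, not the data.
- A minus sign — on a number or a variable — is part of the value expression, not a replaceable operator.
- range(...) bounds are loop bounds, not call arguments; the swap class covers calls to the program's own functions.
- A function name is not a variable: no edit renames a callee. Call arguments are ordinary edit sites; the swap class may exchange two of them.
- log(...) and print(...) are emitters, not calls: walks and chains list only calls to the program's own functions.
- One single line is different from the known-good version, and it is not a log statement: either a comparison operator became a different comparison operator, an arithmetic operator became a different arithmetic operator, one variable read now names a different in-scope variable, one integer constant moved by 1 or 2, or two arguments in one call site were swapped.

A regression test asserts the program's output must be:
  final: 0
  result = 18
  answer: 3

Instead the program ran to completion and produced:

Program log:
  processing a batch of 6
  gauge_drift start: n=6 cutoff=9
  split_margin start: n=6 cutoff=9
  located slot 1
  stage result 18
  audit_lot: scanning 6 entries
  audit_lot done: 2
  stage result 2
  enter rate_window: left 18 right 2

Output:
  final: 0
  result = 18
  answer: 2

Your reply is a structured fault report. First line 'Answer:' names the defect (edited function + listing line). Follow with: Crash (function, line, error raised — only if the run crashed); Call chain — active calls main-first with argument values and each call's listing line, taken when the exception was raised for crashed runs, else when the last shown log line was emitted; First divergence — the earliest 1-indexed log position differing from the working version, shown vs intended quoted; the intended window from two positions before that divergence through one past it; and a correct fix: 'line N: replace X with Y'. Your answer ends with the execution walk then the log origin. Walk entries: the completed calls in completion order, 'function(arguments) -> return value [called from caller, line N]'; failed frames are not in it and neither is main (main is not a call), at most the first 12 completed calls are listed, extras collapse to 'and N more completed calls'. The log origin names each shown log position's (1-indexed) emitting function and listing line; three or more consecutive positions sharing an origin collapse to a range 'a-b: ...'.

Answer: the defect is in audit_lot at line 16.
Core observation: The earliest visible damage is log position 7 — 'audit_lot done: 2' rather than the intended 'audit_lot done: 3'.
Call chain: main -> rate_window(18, 2) (called at line 37).
First divergence: position 7 — the shown line 'audit_lot done: 2' should read 'audit_lot done: 3'.
Intended log window:
  5: stage result 18
  6: audit_lot: scanning 6 entries
  7: audit_lot done: 3
  8: stage result 3
Execution walk:
  split_margin([6, 9, 5, 5, 12, 4], 9) -> 1  [called from gauge_drift, line 9]
  gauge_drift([6, 9, 5, 5, 12, 4], 9) -> 18  [called from main, line 33]
  audit_lot([6, 9, 5, 5, 12, 4]) -> 2  [called from main, line 35]
  rate_window(18, 2) -> 0  [called from main, line 37]
Log line origins:
  1 — main, line 32
  2 — gauge_drift, line 8
  3 — split_margin, line 2
  4 — gauge_drift, line 10
  5 — main, line 34
  6 — audit_lot, line 15
  7 — audit_lot, line 20
  8 — main, line 36
  9 — rate_window, line 24
A correct fix: line 16: replace `-1` with `0`.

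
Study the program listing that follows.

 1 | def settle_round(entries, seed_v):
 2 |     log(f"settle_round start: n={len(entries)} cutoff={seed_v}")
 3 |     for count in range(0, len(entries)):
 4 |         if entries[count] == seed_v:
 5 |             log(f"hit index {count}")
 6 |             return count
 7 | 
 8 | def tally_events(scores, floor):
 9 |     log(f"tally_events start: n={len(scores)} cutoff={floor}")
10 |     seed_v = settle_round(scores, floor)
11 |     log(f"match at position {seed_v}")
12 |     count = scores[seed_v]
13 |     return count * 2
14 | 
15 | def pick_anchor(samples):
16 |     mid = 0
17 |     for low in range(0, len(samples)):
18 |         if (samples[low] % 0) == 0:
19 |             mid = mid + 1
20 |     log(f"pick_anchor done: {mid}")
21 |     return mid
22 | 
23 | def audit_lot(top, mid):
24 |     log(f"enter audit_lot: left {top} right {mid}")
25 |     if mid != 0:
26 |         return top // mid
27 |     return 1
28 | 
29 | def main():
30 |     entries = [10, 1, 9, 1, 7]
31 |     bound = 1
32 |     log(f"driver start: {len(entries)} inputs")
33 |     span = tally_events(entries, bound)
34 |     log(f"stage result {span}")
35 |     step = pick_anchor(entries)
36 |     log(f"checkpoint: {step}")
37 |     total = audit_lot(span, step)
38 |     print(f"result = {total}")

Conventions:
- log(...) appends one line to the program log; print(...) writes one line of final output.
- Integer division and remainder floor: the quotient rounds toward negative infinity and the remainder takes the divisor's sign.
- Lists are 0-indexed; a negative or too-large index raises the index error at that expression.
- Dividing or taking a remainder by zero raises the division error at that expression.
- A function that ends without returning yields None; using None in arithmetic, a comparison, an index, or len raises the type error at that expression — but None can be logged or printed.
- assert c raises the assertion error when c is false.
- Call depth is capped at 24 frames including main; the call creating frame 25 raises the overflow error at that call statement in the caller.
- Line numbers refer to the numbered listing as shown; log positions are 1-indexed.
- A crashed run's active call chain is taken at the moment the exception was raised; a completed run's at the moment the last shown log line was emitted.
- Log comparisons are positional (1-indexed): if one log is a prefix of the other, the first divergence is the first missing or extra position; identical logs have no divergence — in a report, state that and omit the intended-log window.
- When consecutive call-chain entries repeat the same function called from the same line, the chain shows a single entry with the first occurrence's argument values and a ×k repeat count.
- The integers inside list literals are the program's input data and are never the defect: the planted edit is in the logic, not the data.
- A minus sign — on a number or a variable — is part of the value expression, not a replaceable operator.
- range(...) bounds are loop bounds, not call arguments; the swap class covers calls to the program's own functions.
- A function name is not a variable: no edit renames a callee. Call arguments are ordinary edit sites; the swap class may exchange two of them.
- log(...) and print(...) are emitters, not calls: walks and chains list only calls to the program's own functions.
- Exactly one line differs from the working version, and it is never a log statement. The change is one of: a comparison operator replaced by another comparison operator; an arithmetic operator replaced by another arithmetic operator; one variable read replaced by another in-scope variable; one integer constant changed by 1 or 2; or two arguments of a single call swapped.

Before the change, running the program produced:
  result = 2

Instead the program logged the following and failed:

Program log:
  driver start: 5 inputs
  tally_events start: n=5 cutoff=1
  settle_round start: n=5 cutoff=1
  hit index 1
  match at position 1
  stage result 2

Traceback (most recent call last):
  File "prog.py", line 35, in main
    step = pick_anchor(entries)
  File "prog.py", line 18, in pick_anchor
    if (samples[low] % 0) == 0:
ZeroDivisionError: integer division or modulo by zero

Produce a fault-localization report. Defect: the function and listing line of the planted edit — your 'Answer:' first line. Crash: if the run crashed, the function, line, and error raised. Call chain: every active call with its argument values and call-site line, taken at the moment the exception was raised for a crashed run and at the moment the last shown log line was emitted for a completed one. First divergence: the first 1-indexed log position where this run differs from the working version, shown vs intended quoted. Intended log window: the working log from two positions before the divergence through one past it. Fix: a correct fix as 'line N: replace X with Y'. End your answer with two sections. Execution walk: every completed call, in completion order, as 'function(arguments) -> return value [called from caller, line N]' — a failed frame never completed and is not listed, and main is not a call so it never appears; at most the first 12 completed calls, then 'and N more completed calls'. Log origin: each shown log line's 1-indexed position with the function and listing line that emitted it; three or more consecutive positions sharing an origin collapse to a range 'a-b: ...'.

Answer: the defect is in pick_anchor at line 18.
The tell: The log ends early — 6 lines, where the working version next logs 'pick_anchor done: 1'.
Crash: pick_anchor, line 18, ZeroDivisionError.
Call chain: main -> pick_anchor([10, 1, 9, 1, 7]) (called at line 35).
First divergence: position 7 — after 6 matching lines the faulty run goes silent; intended next line 'pick_anchor done: 1'.
Intended log window:
  5: match at position 1
  6: stage result 2
  7: pick_anchor done: 1
  8: checkpoint: 1
Execution walk:
  settle_round([10, 1, 9, 1, 7], 1) -> 1  [called from tally_events, line 10]
  tally_events([10, 1, 9, 1, 7], 1) -> 2  [called from main, line 33]
Log line origins:
  1: logged in main at line 32
  2: logged in tally_events at line 9
  3: logged in settle_round at line 2
  4: logged in settle_round at line 5
  5: logged in tally_events at line 11
  6: logged in main at line 34
A correct fix: line 18: replace `samples[low] % 0` with `samples[low] % 2`.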